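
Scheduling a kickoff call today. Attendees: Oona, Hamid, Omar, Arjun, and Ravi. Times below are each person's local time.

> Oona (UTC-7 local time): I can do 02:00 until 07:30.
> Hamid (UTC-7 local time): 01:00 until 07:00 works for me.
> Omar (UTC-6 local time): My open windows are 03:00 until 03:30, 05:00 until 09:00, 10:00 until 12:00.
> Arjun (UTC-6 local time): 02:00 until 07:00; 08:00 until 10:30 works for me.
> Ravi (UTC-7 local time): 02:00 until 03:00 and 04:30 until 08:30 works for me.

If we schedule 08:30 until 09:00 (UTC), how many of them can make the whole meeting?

2

Oona in UTC: 09:00-14:30 (add 7h to convert from UTC-7).
Hamid in UTC: 08:00-14:00 (add 7h to convert from UTC-7).
Omar in UTC: 09:00-09:30, 11:00-15:00, 16:00-18:00 (add 6h to convert from UTC-6).
Arjun in UTC: 08:00-13:00, 14:00-16:30 (add 6h to convert from UTC-6).
Ravi in UTC: 09:00-10:00, 11:30-15:30 (add 7h to convert from UTC-7).
Hamid and Arjun can make the full 08:30-09:00 slot — that's 2.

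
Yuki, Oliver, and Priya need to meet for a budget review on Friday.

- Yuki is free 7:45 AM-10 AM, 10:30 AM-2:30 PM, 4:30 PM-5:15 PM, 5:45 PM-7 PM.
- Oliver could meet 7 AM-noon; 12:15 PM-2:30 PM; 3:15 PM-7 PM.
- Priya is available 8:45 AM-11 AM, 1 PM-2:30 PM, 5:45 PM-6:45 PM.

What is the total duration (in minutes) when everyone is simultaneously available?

Yuki ∩ Oliver: 07:45-10:00, 10:30-12:00, 12:15-14:30, 16:30-17:15, 17:45-19:00.
Yuki ∩ Oliver ∩ Priya: 08:45-10:00, 10:30-11:00, 13:00-14:30, 17:45-18:45.
So the common availability across everyone is 08:45-10:00, 10:30-11:00, 13:00-14:30, 17:45-18:45.
Summing the common windows: 75 + 30 + 90 + 60 = 255 minutes.

255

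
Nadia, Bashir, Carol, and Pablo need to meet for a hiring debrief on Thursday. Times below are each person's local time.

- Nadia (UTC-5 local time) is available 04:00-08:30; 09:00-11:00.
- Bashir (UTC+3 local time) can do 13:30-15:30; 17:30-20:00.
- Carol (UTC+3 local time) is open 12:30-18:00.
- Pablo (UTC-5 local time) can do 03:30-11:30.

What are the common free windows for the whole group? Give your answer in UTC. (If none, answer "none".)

Nadia in UTC: 09:00-13:30, 14:00-16:00 (add 5h to convert from UTC-5).
Bashir in UTC: 10:30-12:30, 14:30-17:00 (subtract 3h to convert from UTC+3).
Carol in UTC: 09:30-15:00 (subtract 3h to convert from UTC+3).
Pablo in UTC: 08:30-16:30 (add 5h to convert from UTC-5).
Nadia ∩ Bashir: 10:30-12:30, 14:30-16:00.
Nadia ∩ Bashir ∩ Carol: 10:30-12:30, 14:30-15:00.
Nadia ∩ Bashir ∩ Carol ∩ Pablo: 10:30-12:30, 14:30-15:00.

10:30-12:30, 14:30-15:00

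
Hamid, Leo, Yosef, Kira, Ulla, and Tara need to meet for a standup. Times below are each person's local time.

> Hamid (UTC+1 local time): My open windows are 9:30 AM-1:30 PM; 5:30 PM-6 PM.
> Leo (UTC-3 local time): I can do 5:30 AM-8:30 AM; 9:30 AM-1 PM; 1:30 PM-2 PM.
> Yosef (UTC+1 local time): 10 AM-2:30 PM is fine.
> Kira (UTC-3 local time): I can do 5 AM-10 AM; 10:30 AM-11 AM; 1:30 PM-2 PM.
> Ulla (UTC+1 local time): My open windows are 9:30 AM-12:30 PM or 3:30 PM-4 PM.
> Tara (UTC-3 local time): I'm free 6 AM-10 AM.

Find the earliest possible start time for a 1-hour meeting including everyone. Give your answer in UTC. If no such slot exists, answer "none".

Hamid in UTC: 08:30-12:30, 16:30-17:00 (subtract 1h to convert from UTC+1).
Leo in UTC: 08:30-11:30, 12:30-16:00, 16:30-17:00 (add 3h to convert from UTC-3).
Yosef in UTC: 09:00-13:30 (subtract 1h to convert from UTC+1).
Kira in UTC: 08:00-13:00, 13:30-14:00, 16:30-17:00 (add 3h to convert from UTC-3).
Ulla in UTC: 08:30-11:30, 14:30-15:00 (subtract 1h to convert from UTC+1).
Tara in UTC: 09:00-13:00 (add 3h to convert from UTC-3).
Hamid ∩ Leo: 08:30-11:30, 16:30-17:00.
Hamid ∩ Leo ∩ Yosef: 09:00-11:30.
Hamid ∩ Leo ∩ Yosef ∩ Kira: 09:00-11:30.
Hamid ∩ Leo ∩ Yosef ∩ Kira ∩ Ulla: 09:00-11:30.
Hamid ∩ Leo ∩ Yosef ∩ Kira ∩ Ulla ∩ Tara: 09:00-11:30.
So the common availability across everyone is 09:00-11:30.
The first common window of at least 60 minutes is 09:00-11:30, so the earliest start is 09:00.

09:00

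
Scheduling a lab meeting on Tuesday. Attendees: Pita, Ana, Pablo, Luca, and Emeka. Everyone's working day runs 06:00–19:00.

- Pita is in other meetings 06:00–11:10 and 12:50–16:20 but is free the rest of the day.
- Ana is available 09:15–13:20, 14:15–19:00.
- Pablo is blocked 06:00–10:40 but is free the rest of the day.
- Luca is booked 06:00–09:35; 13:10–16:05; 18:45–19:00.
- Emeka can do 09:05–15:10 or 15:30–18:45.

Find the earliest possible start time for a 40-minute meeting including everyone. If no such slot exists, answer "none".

11:10

Pita free: 11:10-12:50, 16:20-19:00 (invert busy blocks within the working day).
Ana free: 09:15-13:20, 14:15-19:00.
Pablo free: 10:40-19:00 (invert busy blocks within the working day).
Luca free: 09:35-13:10, 16:05-18:45 (invert busy blocks within the working day).
Emeka free: 09:05-15:10, 15:30-18:45.
Pita ∩ Ana: 11:10-12:50, 16:20-19:00.
Pita ∩ Ana ∩ Pablo: 11:10-12:50, 16:20-19:00.
Pita ∩ Ana ∩ Pablo ∩ Luca: 11:10-12:50, 16:20-18:45.
Pita ∩ Ana ∩ Pablo ∩ Luca ∩ Emeka: 11:10-12:50, 16:20-18:45.
Those are the intersection windows.
The first common window of at least 40 minutes is 11:10-12:50, so the earliest start is 11:10.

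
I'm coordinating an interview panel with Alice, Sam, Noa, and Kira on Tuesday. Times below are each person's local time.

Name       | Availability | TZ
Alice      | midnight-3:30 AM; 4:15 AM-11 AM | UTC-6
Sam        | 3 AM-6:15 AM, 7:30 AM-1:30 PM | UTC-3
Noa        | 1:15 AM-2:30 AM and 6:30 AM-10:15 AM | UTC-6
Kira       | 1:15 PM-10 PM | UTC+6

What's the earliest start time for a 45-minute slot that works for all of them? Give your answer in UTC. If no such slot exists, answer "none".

07:15

Alice in UTC: 06:00-09:30, 10:15-17:00 (add 6h to convert from UTC-6).
Sam in UTC: 06:00-09:15, 10:30-16:30 (add 3h to convert from UTC-3).
Noa in UTC: 07:15-08:30, 12:30-16:15 (add 6h to convert from UTC-6).
Kira in UTC: 07:15-16:00 (subtract 6h to convert from UTC+6).
Alice ∩ Sam: 06:00-09:15, 10:30-16:30.
Alice ∩ Sam ∩ Noa: 07:15-08:30, 12:30-16:15.
Alice ∩ Sam ∩ Noa ∩ Kira: 07:15-08:30, 12:30-16:00.
Those are the intersection windows.
The first common window of at least 45 minutes is 07:15-08:30, so the earliest start is 07:15.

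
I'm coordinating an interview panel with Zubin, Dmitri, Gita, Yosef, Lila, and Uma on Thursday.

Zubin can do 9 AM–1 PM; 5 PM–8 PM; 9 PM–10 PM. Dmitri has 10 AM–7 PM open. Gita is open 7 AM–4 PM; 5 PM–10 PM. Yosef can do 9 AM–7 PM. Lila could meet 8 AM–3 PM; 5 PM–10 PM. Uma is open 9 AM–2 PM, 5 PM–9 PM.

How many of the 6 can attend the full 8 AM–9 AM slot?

2

Gita and Lila can make the full 08:00-09:00 slot — that's 2.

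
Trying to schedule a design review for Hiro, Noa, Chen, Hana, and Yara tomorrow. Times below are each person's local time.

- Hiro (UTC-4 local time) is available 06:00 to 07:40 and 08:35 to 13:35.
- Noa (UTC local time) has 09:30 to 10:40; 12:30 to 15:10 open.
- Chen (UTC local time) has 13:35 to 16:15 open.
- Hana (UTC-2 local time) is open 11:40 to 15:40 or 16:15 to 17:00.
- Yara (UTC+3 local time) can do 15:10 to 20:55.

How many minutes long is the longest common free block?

Hiro in UTC: 10:00-11:40, 12:35-17:35 (add 4h to convert from UTC-4).
Noa in UTC: 09:30-10:40, 12:30-15:10.
Chen in UTC: 13:35-16:15.
Hana in UTC: 13:40-17:40, 18:15-19:00 (add 2h to convert from UTC-2).
Yara in UTC: 12:10-17:55 (subtract 3h to convert from UTC+3).
Hiro ∩ Noa: 10:00-10:40, 12:35-15:10.
Hiro ∩ Noa ∩ Chen: 13:35-15:10.
Hiro ∩ Noa ∩ Chen ∩ Hana: 13:40-15:10.
Hiro ∩ Noa ∩ Chen ∩ Hana ∩ Yara: 13:40-15:10.
The longest is 13:40-15:10 at 90 minutes.

90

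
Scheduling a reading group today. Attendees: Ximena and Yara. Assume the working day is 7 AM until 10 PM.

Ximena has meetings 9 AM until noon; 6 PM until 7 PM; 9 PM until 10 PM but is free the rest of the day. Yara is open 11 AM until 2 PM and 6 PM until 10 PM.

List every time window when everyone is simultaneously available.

Ximena free: 07:00-09:00, 12:00-18:00, 19:00-21:00 (invert busy blocks within the working day).
Yara free: 11:00-14:00, 18:00-22:00.
Ximena ∩ Yara: 12:00-14:00, 19:00-21:00.
So the common availability across everyone is 12:00-14:00, 19:00-21:00.

12:00-14:00, 19:00-21:00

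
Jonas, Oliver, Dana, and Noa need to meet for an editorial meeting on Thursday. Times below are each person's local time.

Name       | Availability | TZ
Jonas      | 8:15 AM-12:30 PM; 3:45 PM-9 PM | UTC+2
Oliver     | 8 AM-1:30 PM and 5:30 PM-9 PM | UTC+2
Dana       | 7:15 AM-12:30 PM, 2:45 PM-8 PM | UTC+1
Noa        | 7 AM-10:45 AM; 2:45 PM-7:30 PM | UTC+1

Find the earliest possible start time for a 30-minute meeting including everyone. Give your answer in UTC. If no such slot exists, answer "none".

06:15

Jonas in UTC: 06:15-10:30, 13:45-19:00 (subtract 2h to convert from UTC+2).
Oliver in UTC: 06:00-11:30, 15:30-19:00 (subtract 2h to convert from UTC+2).
Dana in UTC: 06:15-11:30, 13:45-19:00 (subtract 1h to convert from UTC+1).
Noa in UTC: 06:00-09:45, 13:45-18:30 (subtract 1h to convert from UTC+1).
Jonas ∩ Oliver: 06:15-10:30, 15:30-19:00.
Jonas ∩ Oliver ∩ Dana: 06:15-10:30, 15:30-19:00.
Jonas ∩ Oliver ∩ Dana ∩ Noa: 06:15-09:45, 15:30-18:30.
The first common window of at least 30 minutes is 06:15-09:45, so the earliest start is 06:15.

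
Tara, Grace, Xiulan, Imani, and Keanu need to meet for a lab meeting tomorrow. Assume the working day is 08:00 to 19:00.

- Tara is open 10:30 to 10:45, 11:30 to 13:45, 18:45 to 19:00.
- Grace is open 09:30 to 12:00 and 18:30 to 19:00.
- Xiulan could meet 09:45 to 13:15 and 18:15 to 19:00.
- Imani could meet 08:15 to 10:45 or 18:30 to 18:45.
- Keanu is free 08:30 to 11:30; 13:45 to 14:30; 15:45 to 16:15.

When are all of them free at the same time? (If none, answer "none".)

10:30-10:45

Tara ∩ Grace: 10:30-10:45, 11:30-12:00, 18:45-19:00.
Tara ∩ Grace ∩ Xiulan: 10:30-10:45, 11:30-12:00, 18:45-19:00.
Tara ∩ Grace ∩ Xiulan ∩ Imani: 10:30-10:45.
Tara ∩ Grace ∩ Xiulan ∩ Imani ∩ Keanu: 10:30-10:45.
So the common availability across everyone is 10:30-10:45.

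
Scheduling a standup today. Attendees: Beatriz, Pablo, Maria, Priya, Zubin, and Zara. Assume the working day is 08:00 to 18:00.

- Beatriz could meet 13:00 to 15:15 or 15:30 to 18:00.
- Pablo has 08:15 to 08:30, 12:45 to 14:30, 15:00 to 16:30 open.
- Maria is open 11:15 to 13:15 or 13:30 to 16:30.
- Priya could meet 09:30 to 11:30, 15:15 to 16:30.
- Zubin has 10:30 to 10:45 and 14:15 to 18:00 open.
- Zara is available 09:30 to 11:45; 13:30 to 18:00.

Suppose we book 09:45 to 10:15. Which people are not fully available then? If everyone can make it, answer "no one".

Beatriz, Maria, Pablo, Zubin

Beatriz: not fully free for 09:45-10:15. Pablo: not fully free for 09:45-10:15. Maria: not fully free for 09:45-10:15. Priya: free for 09:45-10:15. Zubin: not fully free for 09:45-10:15. Zara: free for 09:45-10:15.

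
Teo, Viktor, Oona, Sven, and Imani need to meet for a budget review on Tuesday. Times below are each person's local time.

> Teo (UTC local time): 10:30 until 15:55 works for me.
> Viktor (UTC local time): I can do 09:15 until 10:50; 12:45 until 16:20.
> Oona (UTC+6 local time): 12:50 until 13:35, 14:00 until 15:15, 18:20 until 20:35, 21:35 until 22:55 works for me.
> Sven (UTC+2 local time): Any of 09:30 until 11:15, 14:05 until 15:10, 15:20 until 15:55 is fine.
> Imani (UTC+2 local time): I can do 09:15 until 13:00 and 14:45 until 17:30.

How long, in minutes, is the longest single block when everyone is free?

35

Teo in UTC: 10:30-15:55.
Viktor in UTC: 09:15-10:50, 12:45-16:20.
Oona in UTC: 06:50-07:35, 08:00-09:15, 12:20-14:35, 15:35-16:55 (subtract 6h to convert from UTC+6).
Sven in UTC: 07:30-09:15, 12:05-13:10, 13:20-13:55 (subtract 2h to convert from UTC+2).
Imani in UTC: 07:15-11:00, 12:45-15:30 (subtract 2h to convert from UTC+2).
Teo ∩ Viktor: 10:30-10:50, 12:45-15:55.
Teo ∩ Viktor ∩ Oona: 12:45-14:35, 15:35-15:55.
Teo ∩ Viktor ∩ Oona ∩ Sven: 12:45-13:10, 13:20-13:55.
Teo ∩ Viktor ∩ Oona ∩ Sven ∩ Imani: 12:45-13:10, 13:20-13:55.
The longest is 13:20-13:55 at 35 minutes.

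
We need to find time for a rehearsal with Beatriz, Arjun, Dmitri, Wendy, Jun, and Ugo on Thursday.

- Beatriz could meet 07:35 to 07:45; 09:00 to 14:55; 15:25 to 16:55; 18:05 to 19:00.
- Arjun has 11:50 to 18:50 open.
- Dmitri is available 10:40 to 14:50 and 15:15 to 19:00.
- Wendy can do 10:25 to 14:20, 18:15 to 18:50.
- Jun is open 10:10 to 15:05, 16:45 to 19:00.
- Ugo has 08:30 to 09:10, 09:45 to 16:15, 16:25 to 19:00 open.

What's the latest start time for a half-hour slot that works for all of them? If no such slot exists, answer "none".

18:20

Beatriz ∩ Arjun: 11:50-14:55, 15:25-16:55, 18:05-18:50.
Beatriz ∩ Arjun ∩ Dmitri: 11:50-14:50, 15:25-16:55, 18:05-18:50.
Beatriz ∩ Arjun ∩ Dmitri ∩ Wendy: 11:50-14:20, 18:15-18:50.
Beatriz ∩ Arjun ∩ Dmitri ∩ Wendy ∩ Jun: 11:50-14:20, 18:15-18:50.
Beatriz ∩ Arjun ∩ Dmitri ∩ Wendy ∩ Jun ∩ Ugo: 11:50-14:20, 18:15-18:50.
The last common window of at least 30 minutes is 18:15-18:50; a 30-minute meeting can start as late as 18:20 and still end by 18:50.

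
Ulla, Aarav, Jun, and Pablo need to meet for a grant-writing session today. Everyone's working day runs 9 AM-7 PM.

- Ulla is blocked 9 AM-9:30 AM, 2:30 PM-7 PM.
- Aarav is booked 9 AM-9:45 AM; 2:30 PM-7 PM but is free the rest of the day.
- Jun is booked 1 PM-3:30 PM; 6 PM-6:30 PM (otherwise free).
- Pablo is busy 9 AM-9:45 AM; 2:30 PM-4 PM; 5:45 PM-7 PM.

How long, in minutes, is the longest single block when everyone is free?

195

Ulla free: 09:30-14:30 (invert busy blocks within the working day).
Aarav free: 09:45-14:30 (invert busy blocks within the working day).
Jun free: 09:00-13:00, 15:30-18:00, 18:30-19:00 (invert busy blocks within the working day).
Pablo free: 09:45-14:30, 16:00-17:45 (invert busy blocks within the working day).
Ulla ∩ Aarav: 09:45-14:30.
Ulla ∩ Aarav ∩ Jun: 09:45-13:00.
Ulla ∩ Aarav ∩ Jun ∩ Pablo: 09:45-13:00.
The longest is 09:45-13:00 at 195 minutes.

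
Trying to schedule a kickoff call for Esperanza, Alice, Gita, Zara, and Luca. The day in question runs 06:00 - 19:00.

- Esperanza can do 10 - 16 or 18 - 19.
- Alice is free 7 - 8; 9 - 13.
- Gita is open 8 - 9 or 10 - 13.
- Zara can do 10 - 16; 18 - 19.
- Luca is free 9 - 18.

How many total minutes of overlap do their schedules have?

180

Esperanza ∩ Alice: 10:00-13:00.
Esperanza ∩ Alice ∩ Gita: 10:00-13:00.
Esperanza ∩ Alice ∩ Gita ∩ Zara: 10:00-13:00.
Esperanza ∩ Alice ∩ Gita ∩ Zara ∩ Luca: 10:00-13:00.
Those are the intersection windows.
That's a single block of 180 minutes.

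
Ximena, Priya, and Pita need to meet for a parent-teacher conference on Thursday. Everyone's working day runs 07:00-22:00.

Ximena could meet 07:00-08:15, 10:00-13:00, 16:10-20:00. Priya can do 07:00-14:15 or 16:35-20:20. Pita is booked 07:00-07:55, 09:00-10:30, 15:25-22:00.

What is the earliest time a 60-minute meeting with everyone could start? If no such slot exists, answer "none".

Ximena free: 07:00-08:15, 10:00-13:00, 16:10-20:00.
Priya free: 07:00-14:15, 16:35-20:20.
Pita free: 07:55-09:00, 10:30-15:25 (invert busy blocks within the working day).
Ximena ∩ Priya: 07:00-08:15, 10:00-13:00, 16:35-20:00.
Ximena ∩ Priya ∩ Pita: 07:55-08:15, 10:30-13:00.
The first common window of at least 60 minutes is 10:30-13:00, so the earliest start is 10:30.

10:30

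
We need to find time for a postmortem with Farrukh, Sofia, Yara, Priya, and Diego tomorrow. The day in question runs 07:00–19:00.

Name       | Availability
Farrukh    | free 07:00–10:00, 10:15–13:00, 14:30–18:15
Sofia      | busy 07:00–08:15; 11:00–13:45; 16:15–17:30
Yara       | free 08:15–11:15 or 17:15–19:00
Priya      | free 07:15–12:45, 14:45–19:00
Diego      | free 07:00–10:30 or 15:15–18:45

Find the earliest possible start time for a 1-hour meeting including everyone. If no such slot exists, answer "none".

Farrukh free: 07:00-10:00, 10:15-13:00, 14:30-18:15.
Sofia free: 08:15-11:00, 13:45-16:15, 17:30-19:00 (invert busy blocks within the working day).
Yara free: 08:15-11:15, 17:15-19:00.
Priya free: 07:15-12:45, 14:45-19:00.
Diego free: 07:00-10:30, 15:15-18:45.
Farrukh ∩ Sofia: 08:15-10:00, 10:15-11:00, 14:30-16:15, 17:30-18:15.
Farrukh ∩ Sofia ∩ Yara: 08:15-10:00, 10:15-11:00, 17:30-18:15.
Farrukh ∩ Sofia ∩ Yara ∩ Priya: 08:15-10:00, 10:15-11:00, 17:30-18:15.
Farrukh ∩ Sofia ∩ Yara ∩ Priya ∩ Diego: 08:15-10:00, 10:15-10:30, 17:30-18:15.
So the common availability across everyone is 08:15-10:00, 10:15-10:30, 17:30-18:15.
The first common window of at least 60 minutes is 08:15-10:00, so the earliest start is 08:15.

08:15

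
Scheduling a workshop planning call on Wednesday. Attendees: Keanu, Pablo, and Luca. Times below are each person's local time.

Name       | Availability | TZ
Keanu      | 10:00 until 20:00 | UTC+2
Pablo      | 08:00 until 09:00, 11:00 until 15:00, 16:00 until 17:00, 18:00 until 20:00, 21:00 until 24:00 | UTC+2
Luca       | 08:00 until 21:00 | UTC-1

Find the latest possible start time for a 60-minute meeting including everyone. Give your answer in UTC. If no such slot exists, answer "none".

17:00

Keanu in UTC: 08:00-18:00 (subtract 2h to convert from UTC+2).
Pablo in UTC: 06:00-07:00, 09:00-13:00, 14:00-15:00, 16:00-18:00, 19:00-22:00 (subtract 2h to convert from UTC+2).
Luca in UTC: 09:00-22:00 (add 1h to convert from UTC-1).
Keanu ∩ Pablo: 09:00-13:00, 14:00-15:00, 16:00-18:00.
Keanu ∩ Pablo ∩ Luca: 09:00-13:00, 14:00-15:00, 16:00-18:00.
The last common window of at least 60 minutes is 16:00-18:00; a 60-minute meeting can start as late as 17:00 and still end by 18:00.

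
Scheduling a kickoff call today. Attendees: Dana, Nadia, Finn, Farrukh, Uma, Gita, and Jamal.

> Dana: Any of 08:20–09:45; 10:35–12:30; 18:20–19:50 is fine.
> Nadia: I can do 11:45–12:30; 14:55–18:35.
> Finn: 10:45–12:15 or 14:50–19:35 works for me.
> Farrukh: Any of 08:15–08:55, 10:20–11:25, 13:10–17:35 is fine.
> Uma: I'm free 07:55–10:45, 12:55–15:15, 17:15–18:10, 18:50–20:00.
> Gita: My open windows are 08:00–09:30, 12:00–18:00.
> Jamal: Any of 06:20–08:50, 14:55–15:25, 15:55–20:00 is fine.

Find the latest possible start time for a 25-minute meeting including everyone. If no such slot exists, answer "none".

none

Dana ∩ Nadia: 11:45-12:30, 18:20-18:35.
Dana ∩ Nadia ∩ Finn: 11:45-12:15, 18:20-18:35.
Dana ∩ Nadia ∩ Finn ∩ Farrukh: ∅.
Dana ∩ Nadia ∩ Finn ∩ Farrukh ∩ Uma: ∅.
Dana ∩ Nadia ∩ Finn ∩ Farrukh ∩ Uma ∩ Gita: ∅.
Dana ∩ Nadia ∩ Finn ∩ Farrukh ∩ Uma ∩ Gita ∩ Jamal: ∅.
There is no time when everyone is free.
No common window is at least 25 minutes long.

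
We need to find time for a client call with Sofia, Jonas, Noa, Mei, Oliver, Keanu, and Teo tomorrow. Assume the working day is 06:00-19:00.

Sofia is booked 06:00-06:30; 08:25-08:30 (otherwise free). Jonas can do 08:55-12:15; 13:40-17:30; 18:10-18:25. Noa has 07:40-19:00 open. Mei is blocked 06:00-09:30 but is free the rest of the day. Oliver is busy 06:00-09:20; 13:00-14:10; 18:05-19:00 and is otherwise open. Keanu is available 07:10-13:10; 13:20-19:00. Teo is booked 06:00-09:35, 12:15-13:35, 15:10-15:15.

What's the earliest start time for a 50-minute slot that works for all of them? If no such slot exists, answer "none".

09:35

Sofia free: 06:30-08:25, 08:30-19:00 (invert busy blocks within the working day).
Jonas free: 08:55-12:15, 13:40-17:30, 18:10-18:25.
Noa free: 07:40-19:00.
Mei free: 09:30-19:00 (invert busy blocks within the working day).
Oliver free: 09:20-13:00, 14:10-18:05 (invert busy blocks within the working day).
Keanu free: 07:10-13:10, 13:20-19:00.
Teo free: 09:35-12:15, 13:35-15:10, 15:15-19:00 (invert busy blocks within the working day).
Sofia ∩ Jonas: 08:55-12:15, 13:40-17:30, 18:10-18:25.
Sofia ∩ Jonas ∩ Noa: 08:55-12:15, 13:40-17:30, 18:10-18:25.
Sofia ∩ Jonas ∩ Noa ∩ Mei: 09:30-12:15, 13:40-17:30, 18:10-18:25.
Sofia ∩ Jonas ∩ Noa ∩ Mei ∩ Oliver: 09:30-12:15, 14:10-17:30.
Sofia ∩ Jonas ∩ Noa ∩ Mei ∩ Oliver ∩ Keanu: 09:30-12:15, 14:10-17:30.
Sofia ∩ Jonas ∩ Noa ∩ Mei ∩ Oliver ∩ Keanu ∩ Teo: 09:35-12:15, 14:10-15:10, 15:15-17:30.
The first common window of at least 50 minutes is 09:35-12:15, so the earliest start is 09:35.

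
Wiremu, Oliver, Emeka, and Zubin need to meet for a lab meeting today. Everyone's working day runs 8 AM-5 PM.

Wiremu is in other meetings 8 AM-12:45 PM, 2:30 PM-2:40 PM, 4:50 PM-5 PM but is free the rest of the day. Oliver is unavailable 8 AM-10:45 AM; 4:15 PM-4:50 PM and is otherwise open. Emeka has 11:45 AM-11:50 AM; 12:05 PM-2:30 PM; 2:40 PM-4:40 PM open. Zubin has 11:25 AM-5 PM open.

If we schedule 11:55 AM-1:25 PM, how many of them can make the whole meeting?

2

Wiremu free: 12:45-14:30, 14:40-16:50 (invert busy blocks within the working day).
Oliver free: 10:45-16:15, 16:50-17:00 (invert busy blocks within the working day).
Emeka free: 11:45-11:50, 12:05-14:30, 14:40-16:40.
Zubin free: 11:25-17:00.
Oliver and Zubin can make the full 11:55-13:25 slot — that's 2.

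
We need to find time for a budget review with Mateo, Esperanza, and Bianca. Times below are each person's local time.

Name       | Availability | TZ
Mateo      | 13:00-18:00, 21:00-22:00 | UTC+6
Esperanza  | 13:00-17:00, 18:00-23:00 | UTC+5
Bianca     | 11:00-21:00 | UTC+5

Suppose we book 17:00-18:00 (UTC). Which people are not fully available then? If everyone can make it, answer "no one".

Bianca, Mateo

Mateo in UTC: 07:00-12:00, 15:00-16:00 (subtract 6h to convert from UTC+6).
Esperanza in UTC: 08:00-12:00, 13:00-18:00 (subtract 5h to convert from UTC+5).
Bianca in UTC: 06:00-16:00 (subtract 5h to convert from UTC+5).
Mateo: not fully free for 17:00-18:00. Esperanza: free for 17:00-18:00. Bianca: not fully free for 17:00-18:00.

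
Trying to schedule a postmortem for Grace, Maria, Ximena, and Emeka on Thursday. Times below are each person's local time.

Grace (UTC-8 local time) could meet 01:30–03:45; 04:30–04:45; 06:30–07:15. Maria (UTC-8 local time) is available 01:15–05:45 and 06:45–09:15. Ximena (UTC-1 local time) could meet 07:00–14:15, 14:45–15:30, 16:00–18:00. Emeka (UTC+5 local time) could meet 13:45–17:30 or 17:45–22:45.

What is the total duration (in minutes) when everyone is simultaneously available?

165

Grace in UTC: 09:30-11:45, 12:30-12:45, 14:30-15:15 (add 8h to convert from UTC-8).
Maria in UTC: 09:15-13:45, 14:45-17:15 (add 8h to convert from UTC-8).
Ximena in UTC: 08:00-15:15, 15:45-16:30, 17:00-19:00 (add 1h to convert from UTC-1).
Emeka in UTC: 08:45-12:30, 12:45-17:45 (subtract 5h to convert from UTC+5).
Grace ∩ Maria: 09:30-11:45, 12:30-12:45, 14:45-15:15.
Grace ∩ Maria ∩ Ximena: 09:30-11:45, 12:30-12:45, 14:45-15:15.
Grace ∩ Maria ∩ Ximena ∩ Emeka: 09:30-11:45, 14:45-15:15.
Summing the common windows: 135 + 30 = 165 minutes.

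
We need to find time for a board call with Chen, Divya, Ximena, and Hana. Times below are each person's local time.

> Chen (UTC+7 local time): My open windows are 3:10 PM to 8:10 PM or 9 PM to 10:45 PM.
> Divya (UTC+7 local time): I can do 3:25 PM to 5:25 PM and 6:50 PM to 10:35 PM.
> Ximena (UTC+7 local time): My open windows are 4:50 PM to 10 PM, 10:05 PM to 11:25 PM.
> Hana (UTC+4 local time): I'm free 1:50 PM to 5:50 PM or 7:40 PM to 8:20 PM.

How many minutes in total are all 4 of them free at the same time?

115

Chen in UTC: 08:10-13:10, 14:00-15:45 (subtract 7h to convert from UTC+7).
Divya in UTC: 08:25-10:25, 11:50-15:35 (subtract 7h to convert from UTC+7).
Ximena in UTC: 09:50-15:00, 15:05-16:25 (subtract 7h to convert from UTC+7).
Hana in UTC: 09:50-13:50, 15:40-16:20 (subtract 4h to convert from UTC+4).
Chen ∩ Divya: 08:25-10:25, 11:50-13:10, 14:00-15:35.
Chen ∩ Divya ∩ Ximena: 09:50-10:25, 11:50-13:10, 14:00-15:00, 15:05-15:35.
Chen ∩ Divya ∩ Ximena ∩ Hana: 09:50-10:25, 11:50-13:10.
Summing the common windows: 35 + 80 = 115 minutes.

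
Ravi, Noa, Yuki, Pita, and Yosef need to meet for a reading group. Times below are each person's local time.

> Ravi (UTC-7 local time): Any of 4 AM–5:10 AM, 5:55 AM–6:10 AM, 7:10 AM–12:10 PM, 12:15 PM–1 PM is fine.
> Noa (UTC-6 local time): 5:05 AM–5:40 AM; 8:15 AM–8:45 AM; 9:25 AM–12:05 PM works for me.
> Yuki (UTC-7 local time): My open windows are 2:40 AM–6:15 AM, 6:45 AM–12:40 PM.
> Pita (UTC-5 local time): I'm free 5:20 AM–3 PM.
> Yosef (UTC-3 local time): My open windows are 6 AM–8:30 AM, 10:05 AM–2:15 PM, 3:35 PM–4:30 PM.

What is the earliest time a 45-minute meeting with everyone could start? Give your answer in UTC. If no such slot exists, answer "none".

Ravi in UTC: 11:00-12:10, 12:55-13:10, 14:10-19:10, 19:15-20:00 (add 7h to convert from UTC-7).
Noa in UTC: 11:05-11:40, 14:15-14:45, 15:25-18:05 (add 6h to convert from UTC-6).
Yuki in UTC: 09:40-13:15, 13:45-19:40 (add 7h to convert from UTC-7).
Pita in UTC: 10:20-20:00 (add 5h to convert from UTC-5).
Yosef in UTC: 09:00-11:30, 13:05-17:15, 18:35-19:30 (add 3h to convert from UTC-3).
Ravi ∩ Noa: 11:05-11:40, 14:15-14:45, 15:25-18:05.
Ravi ∩ Noa ∩ Yuki: 11:05-11:40, 14:15-14:45, 15:25-18:05.
Ravi ∩ Noa ∩ Yuki ∩ Pita: 11:05-11:40, 14:15-14:45, 15:25-18:05.
Ravi ∩ Noa ∩ Yuki ∩ Pita ∩ Yosef: 11:05-11:30, 14:15-14:45, 15:25-17:15.
So the common availability across everyone is 11:05-11:30, 14:15-14:45, 15:25-17:15.
The first common window of at least 45 minutes is 15:25-17:15, so the earliest start is 15:25.

15:25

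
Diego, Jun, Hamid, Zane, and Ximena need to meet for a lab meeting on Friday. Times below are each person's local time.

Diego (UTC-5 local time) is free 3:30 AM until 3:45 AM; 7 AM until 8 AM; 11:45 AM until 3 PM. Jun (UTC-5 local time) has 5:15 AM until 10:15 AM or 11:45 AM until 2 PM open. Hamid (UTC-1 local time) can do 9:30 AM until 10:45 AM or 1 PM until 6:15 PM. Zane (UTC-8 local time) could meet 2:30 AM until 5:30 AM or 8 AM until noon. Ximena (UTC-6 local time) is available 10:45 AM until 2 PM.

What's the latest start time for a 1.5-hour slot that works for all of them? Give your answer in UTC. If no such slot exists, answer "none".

17:30

Diego in UTC: 08:30-08:45, 12:00-13:00, 16:45-20:00 (add 5h to convert from UTC-5).
Jun in UTC: 10:15-15:15, 16:45-19:00 (add 5h to convert from UTC-5).
Hamid in UTC: 10:30-11:45, 14:00-19:15 (add 1h to convert from UTC-1).
Zane in UTC: 10:30-13:30, 16:00-20:00 (add 8h to convert from UTC-8).
Ximena in UTC: 16:45-20:00 (add 6h to convert from UTC-6).
Diego ∩ Jun: 12:00-13:00, 16:45-19:00.
Diego ∩ Jun ∩ Hamid: 16:45-19:00.
Diego ∩ Jun ∩ Hamid ∩ Zane: 16:45-19:00.
Diego ∩ Jun ∩ Hamid ∩ Zane ∩ Ximena: 16:45-19:00.
Those are the intersection windows.
The last common window of at least 90 minutes is 16:45-19:00; a 90-minute meeting can start as late as 17:30 and still end by 19:00.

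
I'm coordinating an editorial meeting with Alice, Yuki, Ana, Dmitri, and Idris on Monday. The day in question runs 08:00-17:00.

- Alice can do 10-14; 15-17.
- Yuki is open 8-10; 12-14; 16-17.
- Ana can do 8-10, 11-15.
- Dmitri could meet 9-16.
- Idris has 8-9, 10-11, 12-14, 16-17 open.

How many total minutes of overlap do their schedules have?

Alice ∩ Yuki: 12:00-14:00, 16:00-17:00.
Alice ∩ Yuki ∩ Ana: 12:00-14:00.
Alice ∩ Yuki ∩ Ana ∩ Dmitri: 12:00-14:00.
Alice ∩ Yuki ∩ Ana ∩ Dmitri ∩ Idris: 12:00-14:00.
That's a single block of 120 minutes.

120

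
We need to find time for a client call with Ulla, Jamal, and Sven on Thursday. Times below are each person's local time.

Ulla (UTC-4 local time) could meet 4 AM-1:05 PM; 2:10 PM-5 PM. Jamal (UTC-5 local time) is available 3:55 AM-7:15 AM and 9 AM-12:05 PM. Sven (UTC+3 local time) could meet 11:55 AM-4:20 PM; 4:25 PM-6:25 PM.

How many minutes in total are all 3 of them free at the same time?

Ulla in UTC: 08:00-17:05, 18:10-21:00 (add 4h to convert from UTC-4).
Jamal in UTC: 08:55-12:15, 14:00-17:05 (add 5h to convert from UTC-5).
Sven in UTC: 08:55-13:20, 13:25-15:25 (subtract 3h to convert from UTC+3).
Ulla ∩ Jamal: 08:55-12:15, 14:00-17:05.
Ulla ∩ Jamal ∩ Sven: 08:55-12:15, 14:00-15:25.
Those are the intersection windows.
Summing the common windows: 200 + 85 = 285 minutes.

285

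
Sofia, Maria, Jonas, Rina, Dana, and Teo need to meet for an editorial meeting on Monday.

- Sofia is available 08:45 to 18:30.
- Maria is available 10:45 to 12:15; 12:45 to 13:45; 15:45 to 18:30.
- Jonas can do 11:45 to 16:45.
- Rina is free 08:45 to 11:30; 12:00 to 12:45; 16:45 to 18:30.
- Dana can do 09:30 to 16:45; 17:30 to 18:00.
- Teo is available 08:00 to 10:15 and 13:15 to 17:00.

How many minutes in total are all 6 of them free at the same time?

0

Sofia ∩ Maria: 10:45-12:15, 12:45-13:45, 15:45-18:30.
Sofia ∩ Maria ∩ Jonas: 11:45-12:15, 12:45-13:45, 15:45-16:45.
Sofia ∩ Maria ∩ Jonas ∩ Rina: 12:00-12:15.
Sofia ∩ Maria ∩ Jonas ∩ Rina ∩ Dana: 12:00-12:15.
Sofia ∩ Maria ∩ Jonas ∩ Rina ∩ Dana ∩ Teo: ∅.
There is no time when everyone is free.
There is no common window, so the total is 0 minutes.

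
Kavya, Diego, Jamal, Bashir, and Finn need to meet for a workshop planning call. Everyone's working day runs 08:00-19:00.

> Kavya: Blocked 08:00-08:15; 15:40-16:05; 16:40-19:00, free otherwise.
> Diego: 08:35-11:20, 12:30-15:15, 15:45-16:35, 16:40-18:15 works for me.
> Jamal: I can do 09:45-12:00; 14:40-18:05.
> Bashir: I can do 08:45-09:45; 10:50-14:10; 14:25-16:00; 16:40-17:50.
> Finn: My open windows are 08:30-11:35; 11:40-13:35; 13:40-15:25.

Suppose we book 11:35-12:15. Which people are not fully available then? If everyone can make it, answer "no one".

Diego, Finn, Jamal

Kavya free: 08:15-15:40, 16:05-16:40 (invert busy blocks within the working day).
Diego free: 08:35-11:20, 12:30-15:15, 15:45-16:35, 16:40-18:15.
Jamal free: 09:45-12:00, 14:40-18:05.
Bashir free: 08:45-09:45, 10:50-14:10, 14:25-16:00, 16:40-17:50.
Finn free: 08:30-11:35, 11:40-13:35, 13:40-15:25.
Kavya: free for 11:35-12:15. Diego: not fully free for 11:35-12:15. Jamal: not fully free for 11:35-12:15. Bashir: free for 11:35-12:15. Finn: not fully free for 11:35-12:15.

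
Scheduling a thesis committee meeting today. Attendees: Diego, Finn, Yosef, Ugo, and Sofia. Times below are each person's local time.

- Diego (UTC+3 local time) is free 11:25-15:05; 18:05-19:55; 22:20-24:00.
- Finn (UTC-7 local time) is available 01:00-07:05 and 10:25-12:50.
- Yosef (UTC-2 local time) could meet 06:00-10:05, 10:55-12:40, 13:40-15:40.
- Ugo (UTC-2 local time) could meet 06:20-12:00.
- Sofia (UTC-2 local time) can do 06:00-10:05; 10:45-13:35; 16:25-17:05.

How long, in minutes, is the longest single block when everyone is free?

220

Diego in UTC: 08:25-12:05, 15:05-16:55, 19:20-21:00 (subtract 3h to convert from UTC+3).
Finn in UTC: 08:00-14:05, 17:25-19:50 (add 7h to convert from UTC-7).
Yosef in UTC: 08:00-12:05, 12:55-14:40, 15:40-17:40 (add 2h to convert from UTC-2).
Ugo in UTC: 08:20-14:00 (add 2h to convert from UTC-2).
Sofia in UTC: 08:00-12:05, 12:45-15:35, 18:25-19:05 (add 2h to convert from UTC-2).
Diego ∩ Finn: 08:25-12:05, 19:20-19:50.
Diego ∩ Finn ∩ Yosef: 08:25-12:05.
Diego ∩ Finn ∩ Yosef ∩ Ugo: 08:25-12:05.
Diego ∩ Finn ∩ Yosef ∩ Ugo ∩ Sofia: 08:25-12:05.
The longest is 08:25-12:05 at 220 minutes.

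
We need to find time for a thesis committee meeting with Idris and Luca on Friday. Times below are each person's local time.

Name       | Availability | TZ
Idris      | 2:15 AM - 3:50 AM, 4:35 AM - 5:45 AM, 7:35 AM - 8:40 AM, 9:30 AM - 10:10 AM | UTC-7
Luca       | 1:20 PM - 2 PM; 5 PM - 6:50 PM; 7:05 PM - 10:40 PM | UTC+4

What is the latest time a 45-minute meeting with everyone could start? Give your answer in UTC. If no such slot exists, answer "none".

Idris in UTC: 09:15-10:50, 11:35-12:45, 14:35-15:40, 16:30-17:10 (add 7h to convert from UTC-7).
Luca in UTC: 09:20-10:00, 13:00-14:50, 15:05-18:40 (subtract 4h to convert from UTC+4).
Idris ∩ Luca: 09:20-10:00, 14:35-14:50, 15:05-15:40, 16:30-17:10.
No common window is at least 45 minutes long.

none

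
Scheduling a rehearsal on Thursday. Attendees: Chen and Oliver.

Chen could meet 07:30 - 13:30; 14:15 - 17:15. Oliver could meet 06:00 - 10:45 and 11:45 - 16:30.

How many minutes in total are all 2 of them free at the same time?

435

Chen ∩ Oliver: 07:30-10:45, 11:45-13:30, 14:15-16:30.
Summing the common windows: 195 + 105 + 135 = 435 minutes.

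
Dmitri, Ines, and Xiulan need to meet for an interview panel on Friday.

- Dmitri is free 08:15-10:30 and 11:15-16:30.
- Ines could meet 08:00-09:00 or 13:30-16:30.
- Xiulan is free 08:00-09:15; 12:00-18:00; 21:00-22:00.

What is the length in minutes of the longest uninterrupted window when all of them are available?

Dmitri ∩ Ines: 08:15-09:00, 13:30-16:30.
Dmitri ∩ Ines ∩ Xiulan: 08:15-09:00, 13:30-16:30.
The longest is 13:30-16:30 at 180 minutes.

180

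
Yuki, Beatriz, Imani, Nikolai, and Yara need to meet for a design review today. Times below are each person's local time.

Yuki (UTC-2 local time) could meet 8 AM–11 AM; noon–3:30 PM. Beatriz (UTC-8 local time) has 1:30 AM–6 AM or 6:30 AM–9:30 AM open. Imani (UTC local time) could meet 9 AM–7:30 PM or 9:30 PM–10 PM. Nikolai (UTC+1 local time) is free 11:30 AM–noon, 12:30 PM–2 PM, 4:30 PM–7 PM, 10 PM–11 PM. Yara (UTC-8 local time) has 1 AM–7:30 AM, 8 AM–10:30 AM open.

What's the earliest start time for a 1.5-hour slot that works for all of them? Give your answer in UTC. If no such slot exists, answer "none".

Yuki in UTC: 10:00-13:00, 14:00-17:30 (add 2h to convert from UTC-2).
Beatriz in UTC: 09:30-14:00, 14:30-17:30 (add 8h to convert from UTC-8).
Imani in UTC: 09:00-19:30, 21:30-22:00.
Nikolai in UTC: 10:30-11:00, 11:30-13:00, 15:30-18:00, 21:00-22:00 (subtract 1h to convert from UTC+1).
Yara in UTC: 09:00-15:30, 16:00-18:30 (add 8h to convert from UTC-8).
Yuki ∩ Beatriz: 10:00-13:00, 14:30-17:30.
Yuki ∩ Beatriz ∩ Imani: 10:00-13:00, 14:30-17:30.
Yuki ∩ Beatriz ∩ Imani ∩ Nikolai: 10:30-11:00, 11:30-13:00, 15:30-17:30.
Yuki ∩ Beatriz ∩ Imani ∩ Nikolai ∩ Yara: 10:30-11:00, 11:30-13:00, 16:00-17:30.
Those are the intersection windows.
The first common window of at least 90 minutes is 11:30-13:00, so the earliest start is 11:30.

11:30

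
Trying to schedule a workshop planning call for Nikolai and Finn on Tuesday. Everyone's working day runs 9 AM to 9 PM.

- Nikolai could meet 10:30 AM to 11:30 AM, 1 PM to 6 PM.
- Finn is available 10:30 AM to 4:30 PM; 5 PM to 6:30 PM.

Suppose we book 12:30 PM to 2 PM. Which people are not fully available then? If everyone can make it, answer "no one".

Nikolai

Nikolai: not fully free for 12:30-14:00. Finn: free for 12:30-14:00.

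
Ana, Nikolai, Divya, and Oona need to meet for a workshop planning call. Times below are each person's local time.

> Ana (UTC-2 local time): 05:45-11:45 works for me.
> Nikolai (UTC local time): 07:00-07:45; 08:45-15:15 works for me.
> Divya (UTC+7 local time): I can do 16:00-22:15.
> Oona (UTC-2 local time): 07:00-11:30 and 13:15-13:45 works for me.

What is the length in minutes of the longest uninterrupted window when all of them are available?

270

Ana in UTC: 07:45-13:45 (add 2h to convert from UTC-2).
Nikolai in UTC: 07:00-07:45, 08:45-15:15.
Divya in UTC: 09:00-15:15 (subtract 7h to convert from UTC+7).
Oona in UTC: 09:00-13:30, 15:15-15:45 (add 2h to convert from UTC-2).
Ana ∩ Nikolai: 08:45-13:45.
Ana ∩ Nikolai ∩ Divya: 09:00-13:45.
Ana ∩ Nikolai ∩ Divya ∩ Oona: 09:00-13:30.
The longest is 09:00-13:30 at 270 minutes.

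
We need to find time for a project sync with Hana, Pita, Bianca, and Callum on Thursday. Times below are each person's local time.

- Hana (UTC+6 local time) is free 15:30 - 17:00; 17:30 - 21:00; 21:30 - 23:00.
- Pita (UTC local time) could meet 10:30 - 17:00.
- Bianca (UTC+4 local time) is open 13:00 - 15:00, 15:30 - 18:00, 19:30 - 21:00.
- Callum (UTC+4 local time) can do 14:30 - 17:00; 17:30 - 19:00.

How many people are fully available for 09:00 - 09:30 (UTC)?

1

Hana in UTC: 09:30-11:00, 11:30-15:00, 15:30-17:00 (subtract 6h to convert from UTC+6).
Pita in UTC: 10:30-17:00.
Bianca in UTC: 09:00-11:00, 11:30-14:00, 15:30-17:00 (subtract 4h to convert from UTC+4).
Callum in UTC: 10:30-13:00, 13:30-15:00 (subtract 4h to convert from UTC+4).
Bianca can make the full 09:00-09:30 slot — that's 1.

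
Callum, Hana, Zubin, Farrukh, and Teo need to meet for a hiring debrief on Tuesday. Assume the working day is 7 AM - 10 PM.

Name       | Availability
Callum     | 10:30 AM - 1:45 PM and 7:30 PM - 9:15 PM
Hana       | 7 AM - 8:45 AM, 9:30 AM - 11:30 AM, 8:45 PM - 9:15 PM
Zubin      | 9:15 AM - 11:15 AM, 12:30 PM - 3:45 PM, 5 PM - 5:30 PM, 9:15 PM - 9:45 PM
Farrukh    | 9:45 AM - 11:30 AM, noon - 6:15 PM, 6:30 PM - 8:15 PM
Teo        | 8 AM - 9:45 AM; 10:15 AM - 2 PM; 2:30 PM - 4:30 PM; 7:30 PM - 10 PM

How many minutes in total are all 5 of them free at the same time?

45

Callum ∩ Hana: 10:30-11:30, 20:45-21:15.
Callum ∩ Hana ∩ Zubin: 10:30-11:15.
Callum ∩ Hana ∩ Zubin ∩ Farrukh: 10:30-11:15.
Callum ∩ Hana ∩ Zubin ∩ Farrukh ∩ Teo: 10:30-11:15.
That's a single block of 45 minutes.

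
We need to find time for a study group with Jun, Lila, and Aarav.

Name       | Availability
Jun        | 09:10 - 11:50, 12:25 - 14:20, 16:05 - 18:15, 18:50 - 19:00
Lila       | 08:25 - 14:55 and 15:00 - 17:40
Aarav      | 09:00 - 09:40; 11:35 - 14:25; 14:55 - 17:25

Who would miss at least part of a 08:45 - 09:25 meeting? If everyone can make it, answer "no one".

Aarav, Jun

Jun: not fully free for 08:45-09:25. Lila: free for 08:45-09:25. Aarav: not fully free for 08:45-09:25.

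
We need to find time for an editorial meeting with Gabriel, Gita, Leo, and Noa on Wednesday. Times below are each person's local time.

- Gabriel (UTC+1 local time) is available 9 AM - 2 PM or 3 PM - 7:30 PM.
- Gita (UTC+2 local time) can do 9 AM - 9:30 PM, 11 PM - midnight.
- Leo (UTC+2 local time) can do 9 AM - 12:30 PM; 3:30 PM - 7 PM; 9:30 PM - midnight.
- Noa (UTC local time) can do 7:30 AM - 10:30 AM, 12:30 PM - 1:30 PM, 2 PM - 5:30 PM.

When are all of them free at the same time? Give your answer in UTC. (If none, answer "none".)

08:00-10:30, 14:00-17:00

Gabriel in UTC: 08:00-13:00, 14:00-18:30 (subtract 1h to convert from UTC+1).
Gita in UTC: 07:00-19:30, 21:00-22:00 (subtract 2h to convert from UTC+2).
Leo in UTC: 07:00-10:30, 13:30-17:00, 19:30-22:00 (subtract 2h to convert from UTC+2).
Noa in UTC: 07:30-10:30, 12:30-13:30, 14:00-17:30.
Gabriel ∩ Gita: 08:00-13:00, 14:00-18:30.
Gabriel ∩ Gita ∩ Leo: 08:00-10:30, 14:00-17:00.
Gabriel ∩ Gita ∩ Leo ∩ Noa: 08:00-10:30, 14:00-17:00.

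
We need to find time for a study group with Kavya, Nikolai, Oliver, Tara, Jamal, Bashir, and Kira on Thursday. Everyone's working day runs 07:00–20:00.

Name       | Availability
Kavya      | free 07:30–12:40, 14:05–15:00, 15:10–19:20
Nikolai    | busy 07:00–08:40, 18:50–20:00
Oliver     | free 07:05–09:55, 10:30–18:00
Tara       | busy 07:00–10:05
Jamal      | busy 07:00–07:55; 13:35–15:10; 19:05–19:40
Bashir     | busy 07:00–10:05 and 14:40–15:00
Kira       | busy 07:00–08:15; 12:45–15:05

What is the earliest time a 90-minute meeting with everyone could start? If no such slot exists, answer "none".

Kavya free: 07:30-12:40, 14:05-15:00, 15:10-19:20.
Nikolai free: 08:40-18:50 (invert busy blocks within the working day).
Oliver free: 07:05-09:55, 10:30-18:00.
Tara free: 10:05-20:00 (invert busy blocks within the working day).
Jamal free: 07:55-13:35, 15:10-19:05, 19:40-20:00 (invert busy blocks within the working day).
Bashir free: 10:05-14:40, 15:00-20:00 (invert busy blocks within the working day).
Kira free: 08:15-12:45, 15:05-20:00 (invert busy blocks within the working day).
Kavya ∩ Nikolai: 08:40-12:40, 14:05-15:00, 15:10-18:50.
Kavya ∩ Nikolai ∩ Oliver: 08:40-09:55, 10:30-12:40, 14:05-15:00, 15:10-18:00.
Kavya ∩ Nikolai ∩ Oliver ∩ Tara: 10:30-12:40, 14:05-15:00, 15:10-18:00.
Kavya ∩ Nikolai ∩ Oliver ∩ Tara ∩ Jamal: 10:30-12:40, 15:10-18:00.
Kavya ∩ Nikolai ∩ Oliver ∩ Tara ∩ Jamal ∩ Bashir: 10:30-12:40, 15:10-18:00.
Kavya ∩ Nikolai ∩ Oliver ∩ Tara ∩ Jamal ∩ Bashir ∩ Kira: 10:30-12:40, 15:10-18:00.
The first common window of at least 90 minutes is 10:30-12:40, so the earliest start is 10:30.

10:30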